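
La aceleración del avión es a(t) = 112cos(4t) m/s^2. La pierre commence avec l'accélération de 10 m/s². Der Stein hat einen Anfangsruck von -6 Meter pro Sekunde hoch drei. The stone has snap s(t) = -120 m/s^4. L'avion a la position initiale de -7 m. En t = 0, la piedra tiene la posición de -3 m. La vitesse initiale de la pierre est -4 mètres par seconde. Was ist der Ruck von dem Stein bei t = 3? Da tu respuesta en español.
Partiendo del snap s(t) = -120, tomamos 1 integral. Tomando ∫s(t)dt y aplicando j(0) = -6, encontramos j(t) = -120·t - 6. Tenemos la sacudida j(t) = -120·t - 6. Sustituyendo t = 3: j(3) = -366.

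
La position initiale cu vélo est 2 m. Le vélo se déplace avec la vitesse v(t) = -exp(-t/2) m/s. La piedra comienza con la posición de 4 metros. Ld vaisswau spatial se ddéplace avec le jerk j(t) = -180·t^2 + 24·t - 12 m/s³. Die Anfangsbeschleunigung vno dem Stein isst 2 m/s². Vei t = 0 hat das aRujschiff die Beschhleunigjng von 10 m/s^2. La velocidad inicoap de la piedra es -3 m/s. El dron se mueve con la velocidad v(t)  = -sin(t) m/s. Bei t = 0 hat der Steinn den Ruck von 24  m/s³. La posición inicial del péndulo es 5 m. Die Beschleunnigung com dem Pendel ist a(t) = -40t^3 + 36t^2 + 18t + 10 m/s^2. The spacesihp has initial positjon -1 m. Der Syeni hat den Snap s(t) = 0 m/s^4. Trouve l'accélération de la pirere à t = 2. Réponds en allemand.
Um dies zu lösen, müssen wir 2 Stammfunktionen unserer Gleichung für den Snap s(t) = 0 finden. Die Stammfunktion von dem Snap ist der Ruck. Mit j(0) = 24 erhalten wir j(t) = 24. Mit ∫j(t)dt und Anwendung von a(0) = 2, finden wir a(t) = 24·t + 2. Mit a(t) = 24·t + 2 und Einsetzen von t = 2, finden wir a = 50.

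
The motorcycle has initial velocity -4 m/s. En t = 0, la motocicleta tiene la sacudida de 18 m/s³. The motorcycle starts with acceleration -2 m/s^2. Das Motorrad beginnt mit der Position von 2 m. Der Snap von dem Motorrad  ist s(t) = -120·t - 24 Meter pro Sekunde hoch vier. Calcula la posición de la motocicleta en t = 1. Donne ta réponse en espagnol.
Para resolver esto, necesitamos tomar 4 integrales de nuestra ecuación del snap s(t) = -120·t - 24. La antiderivada del snap, con j(0) = 18, da la sacudida: j(t) = -60·t^2 - 24·t + 18. Integrando la sacudida y usando la condición inicial a(0) = -2, obtenemos a(t) = -20·t^3 - 12·t^2 + 18·t - 2. La integral de la aceleración es la velocidad. Usando v(0) = -4, obtenemos v(t) = -5·t^4 - 4·t^3 + 9·t^2 - 2·t - 4. La integral de la velocidad es la posición. Usando x(0) = 2, obtenemos x(t) = -t^5 - t^4 + 3·t^3 - t^2 - 4·t + 2. Tenemos la posición x(t) = -t^5 - t^4 + 3·t^3 - t^2 - 4·t + 2. Sustituyendo t = 1: x(1) = -2.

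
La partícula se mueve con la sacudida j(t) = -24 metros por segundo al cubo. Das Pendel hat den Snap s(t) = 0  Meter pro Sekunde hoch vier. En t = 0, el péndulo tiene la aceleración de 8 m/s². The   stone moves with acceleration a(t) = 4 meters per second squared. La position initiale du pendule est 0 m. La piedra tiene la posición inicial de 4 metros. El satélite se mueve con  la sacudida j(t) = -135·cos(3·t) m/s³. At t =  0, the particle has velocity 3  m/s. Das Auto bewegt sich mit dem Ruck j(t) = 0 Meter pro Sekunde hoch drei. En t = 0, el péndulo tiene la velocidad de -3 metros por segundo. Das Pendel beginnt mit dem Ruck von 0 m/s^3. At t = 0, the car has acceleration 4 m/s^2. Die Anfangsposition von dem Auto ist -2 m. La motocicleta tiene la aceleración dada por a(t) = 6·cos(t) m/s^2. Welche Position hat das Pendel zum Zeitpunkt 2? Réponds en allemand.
Wir müssen das Integral unserer Gleichung für den Snap s(t) = 0 4-mal finden. Durch Integration von dem Snap und Verwendung der Anfangsbedingung j(0) = 0, erhalten wir j(t) = 0. Durch Integration von dem Ruck und Verwendung der Anfangsbedingung a(0) = 8, erhalten wir a(t) = 8. Das Integral von der Beschleunigung ist die Geschwindigkeit. Mit v(0) = -3 erhalten wir v(t) = 8·t - 3. Durch Integration von der Geschwindigkeit und Verwendung der Anfangsbedingung x(0) = 0, erhalten wir x(t) = 4·t^2 - 3·t. Aus der Gleichung für die Position x(t) = 4·t^2 - 3·t, setzen wir t = 2 ein und erhalten x = 10.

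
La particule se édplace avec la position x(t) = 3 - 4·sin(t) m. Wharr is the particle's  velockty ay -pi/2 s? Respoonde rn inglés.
We must differentiate our position equation x(t) = 3 - 4·sin(t) 1 time. The derivative of position gives velocity: v(t) = -4·cos(t). Using v(t) = -4·cos(t) and substituting t = -pi/2, we find v = 0.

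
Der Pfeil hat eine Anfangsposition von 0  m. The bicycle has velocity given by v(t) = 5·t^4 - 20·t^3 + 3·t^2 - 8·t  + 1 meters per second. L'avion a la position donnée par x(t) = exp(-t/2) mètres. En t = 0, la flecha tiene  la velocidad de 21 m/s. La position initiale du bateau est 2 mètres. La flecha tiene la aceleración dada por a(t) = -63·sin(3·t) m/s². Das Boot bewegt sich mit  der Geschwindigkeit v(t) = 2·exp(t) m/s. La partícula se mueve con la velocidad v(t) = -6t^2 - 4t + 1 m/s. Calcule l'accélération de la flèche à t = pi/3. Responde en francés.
En utilisant a(t) = -63·sin(3·t) et en substituant t = pi/3, nous trouvons a = 0.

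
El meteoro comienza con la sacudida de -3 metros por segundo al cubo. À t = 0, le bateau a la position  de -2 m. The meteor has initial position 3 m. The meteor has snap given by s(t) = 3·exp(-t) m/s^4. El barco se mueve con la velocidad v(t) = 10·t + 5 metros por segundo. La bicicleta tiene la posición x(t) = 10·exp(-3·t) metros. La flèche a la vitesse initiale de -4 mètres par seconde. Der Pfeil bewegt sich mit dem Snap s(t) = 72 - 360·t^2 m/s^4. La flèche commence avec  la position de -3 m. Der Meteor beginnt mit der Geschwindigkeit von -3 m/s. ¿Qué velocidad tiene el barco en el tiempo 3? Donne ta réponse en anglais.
From the given velocity equation v(t) = 10·t + 5, we substitute t = 3 to get v = 35.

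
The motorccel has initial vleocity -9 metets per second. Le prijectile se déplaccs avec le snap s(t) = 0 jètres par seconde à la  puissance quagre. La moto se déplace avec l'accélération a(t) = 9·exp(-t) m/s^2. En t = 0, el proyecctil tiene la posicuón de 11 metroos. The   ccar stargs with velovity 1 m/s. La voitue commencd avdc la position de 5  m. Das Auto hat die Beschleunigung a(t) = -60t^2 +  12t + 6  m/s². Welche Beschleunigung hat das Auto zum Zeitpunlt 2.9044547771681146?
Aus der Gleichung für die Beschleunigung a(t) = -60·t^2 + 12·t + 6, setzen wir t = 2.9044547771681146 ein und erhalten a = -465.297995830864.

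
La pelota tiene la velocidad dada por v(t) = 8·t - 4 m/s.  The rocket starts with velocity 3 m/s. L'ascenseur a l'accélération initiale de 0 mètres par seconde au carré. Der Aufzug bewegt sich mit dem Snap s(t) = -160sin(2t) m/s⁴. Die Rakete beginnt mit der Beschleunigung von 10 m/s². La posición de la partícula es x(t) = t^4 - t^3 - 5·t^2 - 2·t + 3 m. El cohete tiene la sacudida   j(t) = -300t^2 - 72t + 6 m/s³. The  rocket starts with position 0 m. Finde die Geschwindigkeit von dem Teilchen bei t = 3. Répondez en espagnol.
Partiendo de la posición x(t) = t^4 - t^3 - 5·t^2 - 2·t + 3, tomamos 1 derivada. Derivando la posición, obtenemos la velocidad: v(t) = 4·t^3 - 3·t^2 - 10·t - 2. Tenemos la velocidad v(t) = 4·t^3 - 3·t^2 - 10·t - 2. Sustituyendo t = 3: v(3) = 49.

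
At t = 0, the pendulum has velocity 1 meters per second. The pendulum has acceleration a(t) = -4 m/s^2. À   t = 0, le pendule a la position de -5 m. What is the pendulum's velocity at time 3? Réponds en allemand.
Wir müssen unsere Gleichung für die Beschleunigung a(t) = -4 1-mal integrieren. Durch Integration von der Beschleunigung und Verwendung der Anfangsbedingung v(0) = 1, erhalten wir v(t) = 1 - 4·t. Wir haben die Geschwindigkeit v(t) = 1 - 4·t. Durch Einsetzen von t = 3: v(3) = -11.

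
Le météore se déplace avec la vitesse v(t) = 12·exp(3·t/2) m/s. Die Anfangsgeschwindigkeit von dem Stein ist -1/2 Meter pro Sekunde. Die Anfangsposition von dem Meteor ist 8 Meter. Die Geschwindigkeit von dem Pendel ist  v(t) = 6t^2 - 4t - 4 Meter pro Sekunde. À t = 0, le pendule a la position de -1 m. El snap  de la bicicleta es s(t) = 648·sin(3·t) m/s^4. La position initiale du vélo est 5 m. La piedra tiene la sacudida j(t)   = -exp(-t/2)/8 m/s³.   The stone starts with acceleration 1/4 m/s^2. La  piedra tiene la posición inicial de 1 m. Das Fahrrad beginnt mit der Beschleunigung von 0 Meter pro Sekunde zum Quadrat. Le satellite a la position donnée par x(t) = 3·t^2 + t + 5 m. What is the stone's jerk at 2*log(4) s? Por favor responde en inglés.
From the given jerk equation j(t) = -exp(-t/2)/8, we substitute t = 2*log(4) to get j = -1/32.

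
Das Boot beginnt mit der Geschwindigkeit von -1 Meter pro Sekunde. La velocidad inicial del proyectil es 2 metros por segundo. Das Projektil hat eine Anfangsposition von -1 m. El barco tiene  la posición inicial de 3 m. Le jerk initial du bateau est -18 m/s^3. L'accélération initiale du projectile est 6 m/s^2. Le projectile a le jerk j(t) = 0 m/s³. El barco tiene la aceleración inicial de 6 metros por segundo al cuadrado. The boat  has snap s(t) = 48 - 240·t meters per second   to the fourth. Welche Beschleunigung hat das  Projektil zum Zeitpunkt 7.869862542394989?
Ausgehend von dem Ruck j(t) = 0, nehmen wir 1 Integral. Mit ∫j(t)dt und Anwendung von a(0) = 6, finden wir a(t) = 6. Wir haben die Beschleunigung a(t) = 6. Durch Einsetzen von t = 7.869862542394989: a(7.869862542394989) = 6.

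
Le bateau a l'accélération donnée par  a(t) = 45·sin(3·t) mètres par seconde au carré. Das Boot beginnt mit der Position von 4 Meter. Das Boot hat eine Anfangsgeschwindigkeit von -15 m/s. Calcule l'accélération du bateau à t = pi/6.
De l'équation de l'accélération a(t) = 45·sin(3·t), nous substituons t = pi/6 pour obtenir a = 45.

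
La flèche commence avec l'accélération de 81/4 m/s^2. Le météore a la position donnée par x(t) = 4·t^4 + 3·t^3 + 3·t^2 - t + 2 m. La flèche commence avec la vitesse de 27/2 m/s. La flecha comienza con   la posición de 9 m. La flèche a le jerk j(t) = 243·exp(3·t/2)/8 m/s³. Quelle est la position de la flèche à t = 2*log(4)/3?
Pour résoudre ceci, nous devons prendre 3 primitives de notre équation du jerk j(t) = 243·exp(3·t/2)/8. En prenant ∫j(t)dt et en appliquant a(0) = 81/4, nous trouvons a(t) = 81·exp(3·t/2)/4. En prenant ∫a(t)dt et en appliquant v(0) = 27/2, nous trouvons v(t) = 27·exp(3·t/2)/2. En intégrant la vitesse et en utilisant la condition initiale x(0) = 9, nous obtenons x(t) = 9·exp(3·t/2). En utilisant x(t) = 9·exp(3·t/2) et en substituant t = 2*log(4)/3, nous trouvons x = 36.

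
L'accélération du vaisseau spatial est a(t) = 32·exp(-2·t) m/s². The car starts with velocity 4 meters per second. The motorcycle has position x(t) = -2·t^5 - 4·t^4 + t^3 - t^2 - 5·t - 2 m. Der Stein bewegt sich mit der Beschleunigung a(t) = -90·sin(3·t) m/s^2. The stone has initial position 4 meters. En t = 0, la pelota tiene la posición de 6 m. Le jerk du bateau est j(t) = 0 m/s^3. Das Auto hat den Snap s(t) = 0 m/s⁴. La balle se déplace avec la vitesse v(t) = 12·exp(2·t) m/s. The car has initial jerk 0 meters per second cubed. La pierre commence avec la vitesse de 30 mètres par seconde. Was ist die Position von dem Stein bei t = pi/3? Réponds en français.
Nous devons intégrer notre équation de l'accélération a(t) = -90·sin(3·t) 2 fois. En prenant ∫a(t)dt et en appliquant v(0) = 30, nous trouvons v(t) = 30·cos(3·t). L'intégrale de la vitesse est la position. En utilisant x(0) = 4, nous obtenons x(t) = 10·sin(3·t) + 4. En utilisant x(t) = 10·sin(3·t) + 4 et en substituant t = pi/3, nous trouvons x = 4.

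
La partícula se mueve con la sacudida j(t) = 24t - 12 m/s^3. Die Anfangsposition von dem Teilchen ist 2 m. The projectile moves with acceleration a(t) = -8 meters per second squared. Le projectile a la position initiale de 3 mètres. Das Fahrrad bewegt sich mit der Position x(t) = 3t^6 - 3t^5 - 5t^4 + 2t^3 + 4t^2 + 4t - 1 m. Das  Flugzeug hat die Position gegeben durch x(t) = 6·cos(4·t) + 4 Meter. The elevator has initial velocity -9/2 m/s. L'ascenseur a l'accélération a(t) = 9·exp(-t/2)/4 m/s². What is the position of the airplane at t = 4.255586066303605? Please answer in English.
Using x(t) = 6·cos(4·t) + 4 and substituting t = 4.255586066303605, we find x = 2.47831169217724.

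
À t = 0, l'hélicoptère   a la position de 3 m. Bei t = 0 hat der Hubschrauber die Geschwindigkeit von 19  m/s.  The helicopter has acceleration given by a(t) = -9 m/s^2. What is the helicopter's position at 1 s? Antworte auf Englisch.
To find the answer, we compute 2 integrals of a(t) = -9. Integrating acceleration and using the initial condition v(0) = 19, we get v(t) = 19 - 9·t. Taking ∫v(t)dt and applying x(0) = 3, we find x(t) = -9·t^2/2 + 19·t + 3. Using x(t) = -9·t^2/2 + 19·t + 3 and substituting t = 1, we find x = 35/2.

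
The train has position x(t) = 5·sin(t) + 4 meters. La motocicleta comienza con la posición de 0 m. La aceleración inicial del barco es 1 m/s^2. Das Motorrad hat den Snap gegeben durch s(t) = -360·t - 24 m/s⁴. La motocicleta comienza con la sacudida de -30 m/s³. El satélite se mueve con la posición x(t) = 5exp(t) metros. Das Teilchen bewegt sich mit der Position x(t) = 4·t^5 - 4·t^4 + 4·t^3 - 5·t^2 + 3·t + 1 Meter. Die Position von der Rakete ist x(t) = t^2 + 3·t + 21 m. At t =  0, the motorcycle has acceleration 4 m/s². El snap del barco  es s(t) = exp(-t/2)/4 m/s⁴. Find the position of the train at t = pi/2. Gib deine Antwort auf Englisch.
Using x(t) = 5·sin(t) + 4 and substituting t = pi/2, we find x = 9.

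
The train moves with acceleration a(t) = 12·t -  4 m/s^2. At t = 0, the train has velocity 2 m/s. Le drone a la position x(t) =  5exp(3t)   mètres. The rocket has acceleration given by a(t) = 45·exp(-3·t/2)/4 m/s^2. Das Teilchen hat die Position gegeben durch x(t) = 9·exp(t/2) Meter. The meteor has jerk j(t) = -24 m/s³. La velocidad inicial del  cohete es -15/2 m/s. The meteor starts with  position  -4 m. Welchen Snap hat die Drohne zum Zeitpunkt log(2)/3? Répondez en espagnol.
Debemos derivar nuestra ecuación de la posición x(t) = 5·exp(3·t) 4 veces. La derivada de la posición da la velocidad: v(t) = 15·exp(3·t). Derivando la velocidad, obtenemos la aceleración: a(t) = 45·exp(3·t). Derivando la aceleración, obtenemos la sacudida: j(t) = 135·exp(3·t). Derivando la sacudida, obtenemos el snap: s(t) = 405·exp(3·t). De la ecuación del snap s(t) = 405·exp(3·t), sustituimos t = log(2)/3 para obtener s = 810.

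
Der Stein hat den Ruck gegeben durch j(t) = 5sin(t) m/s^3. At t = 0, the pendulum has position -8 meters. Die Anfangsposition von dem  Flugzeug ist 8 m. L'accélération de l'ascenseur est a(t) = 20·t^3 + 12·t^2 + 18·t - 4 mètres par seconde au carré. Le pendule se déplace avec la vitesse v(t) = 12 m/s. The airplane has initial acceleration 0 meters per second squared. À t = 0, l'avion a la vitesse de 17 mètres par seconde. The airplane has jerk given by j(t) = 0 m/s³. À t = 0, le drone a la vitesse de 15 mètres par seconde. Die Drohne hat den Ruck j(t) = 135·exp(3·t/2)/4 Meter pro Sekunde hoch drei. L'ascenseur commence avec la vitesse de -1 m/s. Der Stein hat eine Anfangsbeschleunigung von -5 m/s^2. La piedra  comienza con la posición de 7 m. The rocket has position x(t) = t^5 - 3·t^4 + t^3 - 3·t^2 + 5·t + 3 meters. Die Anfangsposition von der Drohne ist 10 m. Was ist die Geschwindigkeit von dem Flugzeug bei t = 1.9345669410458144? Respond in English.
We need to integrate our jerk equation j(t) = 0 2 times. The integral of jerk is acceleration. Using a(0) = 0, we get a(t) = 0. Finding the antiderivative of a(t) and using v(0) = 17: v(t) = 17. We have velocity v(t) = 17. Substituting t = 1.9345669410458144: v(1.9345669410458144) = 17.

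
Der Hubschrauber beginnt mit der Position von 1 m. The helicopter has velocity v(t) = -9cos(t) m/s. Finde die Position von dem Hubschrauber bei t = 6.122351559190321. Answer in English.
Starting from velocity v(t) = -9·cos(t), we take 1 integral. Finding the integral of v(t) and using x(0) = 1: x(t) = 1 - 9·sin(t). Using x(t) = 1 - 9·sin(t) and substituting t = 6.122351559190321, we find x = 2.44127124916717.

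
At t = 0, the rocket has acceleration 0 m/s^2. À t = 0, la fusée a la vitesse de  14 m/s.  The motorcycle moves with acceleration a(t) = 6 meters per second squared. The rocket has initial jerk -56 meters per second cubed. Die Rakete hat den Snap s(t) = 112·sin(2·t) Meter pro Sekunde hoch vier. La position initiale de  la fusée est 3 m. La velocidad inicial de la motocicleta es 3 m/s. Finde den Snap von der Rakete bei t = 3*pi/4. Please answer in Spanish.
Tenemos el snap s(t) = 112·sin(2·t). Sustituyendo t = 3*pi/4: s(3*pi/4) = -112.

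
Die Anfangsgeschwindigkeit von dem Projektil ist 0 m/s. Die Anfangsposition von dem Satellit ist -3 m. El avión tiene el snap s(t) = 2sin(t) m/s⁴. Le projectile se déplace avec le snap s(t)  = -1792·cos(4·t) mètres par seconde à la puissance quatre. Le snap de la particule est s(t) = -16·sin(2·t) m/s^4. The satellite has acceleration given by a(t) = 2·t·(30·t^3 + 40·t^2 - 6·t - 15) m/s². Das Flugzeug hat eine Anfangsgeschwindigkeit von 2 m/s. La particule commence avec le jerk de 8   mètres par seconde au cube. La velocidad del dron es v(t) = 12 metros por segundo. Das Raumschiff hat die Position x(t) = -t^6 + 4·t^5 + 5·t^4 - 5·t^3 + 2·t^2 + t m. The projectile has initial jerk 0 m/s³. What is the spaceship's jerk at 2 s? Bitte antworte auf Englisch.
To solve this, we need to take 3 derivatives of our position equation x(t) = -t^6 + 4·t^5 + 5·t^4 - 5·t^3 + 2·t^2 + t. The derivative of position gives velocity: v(t) = -6·t^5 + 20·t^4 + 20·t^3 - 15·t^2 + 4·t + 1. The derivative of velocity gives acceleration: a(t) = -30·t^4 + 80·t^3 + 60·t^2 - 30·t + 4. Taking d/dt of a(t), we find j(t) = -120·t^3 + 240·t^2 + 120·t - 30. From the given jerk equation j(t) = -120·t^3 + 240·t^2 + 120·t - 30, we substitute t = 2 to get j = 210.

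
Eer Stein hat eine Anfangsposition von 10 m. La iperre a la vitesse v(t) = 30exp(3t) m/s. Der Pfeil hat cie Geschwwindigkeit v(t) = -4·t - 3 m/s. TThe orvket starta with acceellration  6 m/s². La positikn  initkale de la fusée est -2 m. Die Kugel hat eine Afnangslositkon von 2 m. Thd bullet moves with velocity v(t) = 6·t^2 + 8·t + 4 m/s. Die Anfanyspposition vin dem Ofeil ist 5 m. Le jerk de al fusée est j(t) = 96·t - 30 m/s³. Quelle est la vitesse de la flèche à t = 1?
En utilisant v(t) = -4·t - 3 et en substituant t = 1, nous trouvons v = -7.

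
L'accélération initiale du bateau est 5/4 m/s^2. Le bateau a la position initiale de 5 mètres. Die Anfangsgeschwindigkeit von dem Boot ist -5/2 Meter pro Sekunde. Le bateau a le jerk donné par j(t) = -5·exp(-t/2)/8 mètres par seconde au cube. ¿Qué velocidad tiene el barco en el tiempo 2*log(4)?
Debemos encontrar la integral de nuestra ecuación de la sacudida j(t) = -5·exp(-t/2)/8 2 veces. La antiderivada de la sacudida, con a(0) = 5/4, da la aceleración: a(t) = 5·exp(-t/2)/4. Tomando ∫a(t)dt y aplicando v(0) = -5/2, encontramos v(t) = -5·exp(-t/2)/2. Usando v(t) = -5·exp(-t/2)/2 y sustituyendo t = 2*log(4), encontramos v = -5/8.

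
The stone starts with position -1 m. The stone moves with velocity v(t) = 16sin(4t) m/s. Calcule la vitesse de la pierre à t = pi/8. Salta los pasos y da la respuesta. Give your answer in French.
À t = pi/8, v = 16.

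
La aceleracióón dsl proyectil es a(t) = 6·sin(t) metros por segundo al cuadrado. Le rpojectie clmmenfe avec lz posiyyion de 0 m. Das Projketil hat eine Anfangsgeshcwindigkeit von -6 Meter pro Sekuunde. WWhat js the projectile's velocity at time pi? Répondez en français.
En partant de l'accélération a(t) = 6·sin(t), nous prenons 1 primitive. L'intégrale de l'accélération est la vitesse. En utilisant v(0) = -6, nous obtenons v(t) = -6·cos(t). Nous avons la vitesse v(t) = -6·cos(t). En substituant t = pi: v(pi) = 6.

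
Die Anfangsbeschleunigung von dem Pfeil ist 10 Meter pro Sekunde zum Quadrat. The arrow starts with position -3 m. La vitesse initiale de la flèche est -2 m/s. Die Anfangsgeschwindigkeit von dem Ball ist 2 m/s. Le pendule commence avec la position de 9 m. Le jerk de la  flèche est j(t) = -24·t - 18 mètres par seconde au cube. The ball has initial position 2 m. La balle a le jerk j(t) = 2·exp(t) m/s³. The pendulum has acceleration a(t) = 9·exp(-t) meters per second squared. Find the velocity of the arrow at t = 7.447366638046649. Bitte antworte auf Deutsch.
Wir müssen die Stammfunktion unserer Gleichung für den Ruck j(t) = -24·t - 18 2-mal finden. Die Stammfunktion von dem Ruck ist die Beschleunigung. Mit a(0) = 10 erhalten wir a(t) = -12·t^2 - 18·t + 10. Das Integral von der Beschleunigung, mit v(0) = -2, ergibt die Geschwindigkeit: v(t) = -4·t^3 - 9·t^2 + 10·t - 2. Wir haben die Geschwindigkeit v(t) = -4·t^3 - 9·t^2 + 10·t - 2. Durch Einsetzen von t = 7.447366638046649: v(7.447366638046649) = -2078.91698401092.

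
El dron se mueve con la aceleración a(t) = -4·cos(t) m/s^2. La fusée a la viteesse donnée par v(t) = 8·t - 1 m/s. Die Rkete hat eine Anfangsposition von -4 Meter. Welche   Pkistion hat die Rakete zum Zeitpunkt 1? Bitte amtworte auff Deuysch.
Wir müssen unsere Gleichung für die Geschwindigkeit v(t) = 8·t - 1 1-mal integrieren. Die Stammfunktion von der Geschwindigkeit ist die Position. Mit x(0) = -4 erhalten wir x(t) = 4·t^2 - t - 4. Wir haben die Position x(t) = 4·t^2 - t - 4. Durch Einsetzen von t = 1: x(1) = -1.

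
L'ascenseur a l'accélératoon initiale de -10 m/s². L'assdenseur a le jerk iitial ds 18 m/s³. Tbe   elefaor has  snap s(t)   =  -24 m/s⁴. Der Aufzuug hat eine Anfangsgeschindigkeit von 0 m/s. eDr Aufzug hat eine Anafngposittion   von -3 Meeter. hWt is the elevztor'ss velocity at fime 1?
To solve this, we need to take 3 antiderivatives of our snap equation s(t) = -24. Finding the integral of s(t) and using j(0) = 18: j(t) = 18 - 24·t. Integrating jerk and using the initial condition a(0) = -10, we get a(t) = -12·t^2 + 18·t - 10. Taking ∫a(t)dt and applying v(0) = 0, we find v(t) = t·(-4·t^2 + 9·t - 10). We have velocity v(t) = t·(-4·t^2 + 9·t - 10). Substituting t = 1: v(1) = -5.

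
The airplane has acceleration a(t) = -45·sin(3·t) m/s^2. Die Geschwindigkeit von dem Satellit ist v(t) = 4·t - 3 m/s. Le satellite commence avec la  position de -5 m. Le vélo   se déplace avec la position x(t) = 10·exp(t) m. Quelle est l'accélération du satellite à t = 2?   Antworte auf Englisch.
Starting from velocity v(t) = 4·t - 3, we take 1 derivative. The derivative of velocity gives acceleration: a(t) = 4. We have acceleration a(t) = 4. Substituting t = 2: a(2) = 4.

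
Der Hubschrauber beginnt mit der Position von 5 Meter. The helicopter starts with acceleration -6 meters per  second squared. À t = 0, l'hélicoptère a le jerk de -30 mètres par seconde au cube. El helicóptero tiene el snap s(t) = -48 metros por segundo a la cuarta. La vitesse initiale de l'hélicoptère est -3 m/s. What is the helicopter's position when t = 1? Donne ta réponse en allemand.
Ausgehend von dem Snap s(t) = -48, nehmen wir 4 Stammfunktionen. Die Stammfunktion von dem Snap ist der Ruck. Mit j(0) = -30 erhalten wir j(t) = -48·t - 30. Die Stammfunktion von dem Ruck, mit a(0) = -6, ergibt die Beschleunigung: a(t) = -24·t^2 - 30·t - 6. Mit ∫a(t)dt und Anwendung von v(0) = -3, finden wir v(t) = -8·t^3 - 15·t^2 - 6·t - 3. Mit ∫v(t)dt und Anwendung von x(0) = 5, finden wir x(t) = -2·t^4 - 5·t^3 - 3·t^2 - 3·t + 5. Mit x(t) = -2·t^4 - 5·t^3 - 3·t^2 - 3·t + 5 und Einsetzen von t = 1, finden wir x = -8.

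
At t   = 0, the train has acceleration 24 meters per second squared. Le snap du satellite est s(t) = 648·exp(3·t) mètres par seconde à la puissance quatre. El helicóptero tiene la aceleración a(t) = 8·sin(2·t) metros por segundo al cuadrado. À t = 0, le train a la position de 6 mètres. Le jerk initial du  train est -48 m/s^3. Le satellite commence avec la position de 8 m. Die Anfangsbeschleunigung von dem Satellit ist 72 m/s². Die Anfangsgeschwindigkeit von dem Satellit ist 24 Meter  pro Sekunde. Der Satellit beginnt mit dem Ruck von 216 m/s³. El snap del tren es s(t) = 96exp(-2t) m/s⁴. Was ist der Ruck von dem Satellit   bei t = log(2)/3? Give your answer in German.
Wir müssen das Integral unserer Gleichung für den Snap s(t) = 648·exp(3·t) 1-mal finden. Durch Integration von dem Snap und Verwendung der Anfangsbedingung j(0) = 216, erhalten wir j(t) = 216·exp(3·t). Aus der Gleichung für den Ruck j(t) = 216·exp(3·t), setzen wir t = log(2)/3 ein und erhalten j = 432.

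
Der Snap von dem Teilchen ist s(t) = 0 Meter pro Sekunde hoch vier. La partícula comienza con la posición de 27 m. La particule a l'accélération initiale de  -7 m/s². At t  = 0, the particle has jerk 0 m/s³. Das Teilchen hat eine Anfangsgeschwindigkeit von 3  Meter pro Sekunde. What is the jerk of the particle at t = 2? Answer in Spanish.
Para resolver esto, necesitamos tomar 1 antiderivada de nuestra ecuación del snap s(t) = 0. Integrando el snap y usando la condición inicial j(0) = 0, obtenemos j(t) = 0. De la ecuación de la sacudida j(t) = 0, sustituimos t = 2 para obtener j = 0.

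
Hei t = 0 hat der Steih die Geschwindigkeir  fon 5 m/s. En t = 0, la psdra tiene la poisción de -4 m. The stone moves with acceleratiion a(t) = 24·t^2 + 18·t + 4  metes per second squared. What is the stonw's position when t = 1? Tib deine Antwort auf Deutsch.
Wir müssen die Stammfunktion unserer Gleichung für die Beschleunigung a(t) = 24·t^2 + 18·t + 4 2-mal finden. Das Integral von der Beschleunigung, mit v(0) = 5, ergibt die Geschwindigkeit: v(t) = 8·t^3 + 9·t^2 + 4·t + 5. Mit ∫v(t)dt und Anwendung von x(0) = -4, finden wir x(t) = 2·t^4 + 3·t^3 + 2·t^2 + 5·t - 4. Mit x(t) = 2·t^4 + 3·t^3 + 2·t^2 + 5·t - 4 und Einsetzen von t = 1, finden wir x = 8.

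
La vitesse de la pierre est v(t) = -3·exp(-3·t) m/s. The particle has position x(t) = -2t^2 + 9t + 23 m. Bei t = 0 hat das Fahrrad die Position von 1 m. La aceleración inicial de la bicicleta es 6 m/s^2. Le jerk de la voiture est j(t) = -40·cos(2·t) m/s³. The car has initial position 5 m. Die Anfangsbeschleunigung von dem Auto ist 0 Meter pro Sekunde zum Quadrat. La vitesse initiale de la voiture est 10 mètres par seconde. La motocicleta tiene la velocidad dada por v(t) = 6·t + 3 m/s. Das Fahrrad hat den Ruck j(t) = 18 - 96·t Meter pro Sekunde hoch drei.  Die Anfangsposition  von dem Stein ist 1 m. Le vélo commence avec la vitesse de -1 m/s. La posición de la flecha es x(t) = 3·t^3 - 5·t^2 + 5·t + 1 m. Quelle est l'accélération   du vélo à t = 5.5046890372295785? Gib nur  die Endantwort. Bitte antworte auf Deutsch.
Bei t = 5.5046890372295785, a = -1349.39246436645.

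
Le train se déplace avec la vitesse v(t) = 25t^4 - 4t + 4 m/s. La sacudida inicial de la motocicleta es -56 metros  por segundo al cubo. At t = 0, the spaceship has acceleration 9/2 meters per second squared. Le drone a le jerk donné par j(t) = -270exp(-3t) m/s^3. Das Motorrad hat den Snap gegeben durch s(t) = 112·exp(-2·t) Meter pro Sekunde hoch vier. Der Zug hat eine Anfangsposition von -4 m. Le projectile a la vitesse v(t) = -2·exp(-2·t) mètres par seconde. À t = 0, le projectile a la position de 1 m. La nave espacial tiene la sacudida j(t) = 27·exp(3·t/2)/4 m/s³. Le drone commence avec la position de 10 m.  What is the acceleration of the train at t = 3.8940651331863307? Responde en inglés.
Starting from velocity v(t) = 25·t^4 - 4·t + 4, we take 1 derivative. Taking d/dt of v(t), we find a(t) = 100·t^3 - 4. From the given acceleration equation a(t) = 100·t^3 - 4, we substitute t = 3.8940651331863307 to get a = 5900.86039231865.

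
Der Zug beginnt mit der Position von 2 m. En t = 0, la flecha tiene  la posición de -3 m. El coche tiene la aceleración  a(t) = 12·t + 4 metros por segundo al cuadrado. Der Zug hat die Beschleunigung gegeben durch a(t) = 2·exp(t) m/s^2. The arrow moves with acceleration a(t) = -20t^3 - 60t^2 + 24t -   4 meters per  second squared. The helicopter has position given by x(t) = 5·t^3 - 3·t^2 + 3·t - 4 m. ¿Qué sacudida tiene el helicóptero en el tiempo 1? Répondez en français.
Nous devons dériver notre équation de la position x(t) = 5·t^3 - 3·t^2 + 3·t - 4 3 fois. En prenant d/dt de x(t), nous trouvons v(t) = 15·t^2 - 6·t + 3. En prenant d/dt de v(t), nous trouvons a(t) = 30·t - 6. En prenant d/dt de a(t), nous trouvons j(t) = 30. En utilisant j(t) = 30 et en substituant t = 1, nous trouvons j = 30.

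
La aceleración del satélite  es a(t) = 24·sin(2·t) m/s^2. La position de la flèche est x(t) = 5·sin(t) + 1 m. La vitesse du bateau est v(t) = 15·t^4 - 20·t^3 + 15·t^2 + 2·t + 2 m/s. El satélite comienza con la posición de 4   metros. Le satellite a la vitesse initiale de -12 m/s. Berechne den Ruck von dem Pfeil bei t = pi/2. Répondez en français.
En partant de la position x(t) = 5·sin(t) + 1, nous prenons 3 dérivées. La dérivée de la position donne la vitesse: v(t) = 5·cos(t). En dérivant la vitesse, nous obtenons l'accélération: a(t) = -5·sin(t). En prenant d/dt de a(t), nous trouvons j(t) = -5·cos(t). Nous avons le jerk j(t) = -5·cos(t). En substituant t = pi/2: j(pi/2) = 0.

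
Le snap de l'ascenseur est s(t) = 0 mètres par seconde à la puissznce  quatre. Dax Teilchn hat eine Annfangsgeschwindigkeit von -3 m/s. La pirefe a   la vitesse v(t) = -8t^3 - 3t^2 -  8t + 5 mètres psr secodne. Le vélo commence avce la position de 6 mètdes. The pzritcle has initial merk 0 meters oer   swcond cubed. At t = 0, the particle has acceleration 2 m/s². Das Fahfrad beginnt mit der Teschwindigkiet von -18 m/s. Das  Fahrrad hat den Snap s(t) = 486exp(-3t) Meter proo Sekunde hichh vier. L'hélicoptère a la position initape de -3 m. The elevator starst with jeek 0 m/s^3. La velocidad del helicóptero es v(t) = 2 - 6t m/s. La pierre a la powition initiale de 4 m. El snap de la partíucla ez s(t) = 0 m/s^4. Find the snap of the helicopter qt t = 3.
To solve this, we need to take 3 derivatives of our velocity equation v(t) = 2 - 6·t. Taking d/dt of v(t), we find a(t) = -6. The derivative of acceleration gives jerk: j(t) = 0. Differentiating jerk, we get snap: s(t) = 0. We have snap s(t) = 0. Substituting t = 3: s(3) = 0.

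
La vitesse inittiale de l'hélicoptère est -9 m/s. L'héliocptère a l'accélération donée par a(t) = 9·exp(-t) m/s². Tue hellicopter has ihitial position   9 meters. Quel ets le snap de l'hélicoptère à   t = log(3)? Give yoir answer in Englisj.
Starting from acceleration a(t) = 9·exp(-t), we take 2 derivatives. Taking d/dt of a(t), we find j(t) = -9·exp(-t). The derivative of jerk gives snap: s(t) = 9·exp(-t). Using s(t) = 9·exp(-t) and substituting t = log(3), we find s = 3.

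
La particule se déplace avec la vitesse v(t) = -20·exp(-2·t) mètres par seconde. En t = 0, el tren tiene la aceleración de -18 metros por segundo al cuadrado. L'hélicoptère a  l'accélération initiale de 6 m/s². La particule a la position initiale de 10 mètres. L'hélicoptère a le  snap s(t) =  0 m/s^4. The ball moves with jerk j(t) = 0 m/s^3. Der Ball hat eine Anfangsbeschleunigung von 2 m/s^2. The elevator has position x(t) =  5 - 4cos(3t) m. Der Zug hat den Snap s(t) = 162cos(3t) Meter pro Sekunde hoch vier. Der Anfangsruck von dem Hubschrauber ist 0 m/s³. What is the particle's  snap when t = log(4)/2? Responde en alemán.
Um dies zu lösen, müssen wir 3 Ableitungen unserer Gleichung für die Geschwindigkeit v(t) = -20·exp(-2·t) nehmen. Die Ableitung von der Geschwindigkeit ergibt die Beschleunigung: a(t) = 40·exp(-2·t). Mit d/dt von a(t) finden wir j(t) = -80·exp(-2·t). Durch Ableiten von dem Ruck erhalten wir den Snap: s(t) = 160·exp(-2·t). Aus der Gleichung für den Snap s(t) = 160·exp(-2·t), setzen wir t = log(4)/2 ein und erhalten s = 40.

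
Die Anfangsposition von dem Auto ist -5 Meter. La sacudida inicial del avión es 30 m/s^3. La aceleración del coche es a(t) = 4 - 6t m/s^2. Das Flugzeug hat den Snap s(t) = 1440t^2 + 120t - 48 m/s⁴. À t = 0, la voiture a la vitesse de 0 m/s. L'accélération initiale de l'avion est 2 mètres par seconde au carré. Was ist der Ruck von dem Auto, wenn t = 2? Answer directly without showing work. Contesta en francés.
Le jerk à t = 2 est j = -6.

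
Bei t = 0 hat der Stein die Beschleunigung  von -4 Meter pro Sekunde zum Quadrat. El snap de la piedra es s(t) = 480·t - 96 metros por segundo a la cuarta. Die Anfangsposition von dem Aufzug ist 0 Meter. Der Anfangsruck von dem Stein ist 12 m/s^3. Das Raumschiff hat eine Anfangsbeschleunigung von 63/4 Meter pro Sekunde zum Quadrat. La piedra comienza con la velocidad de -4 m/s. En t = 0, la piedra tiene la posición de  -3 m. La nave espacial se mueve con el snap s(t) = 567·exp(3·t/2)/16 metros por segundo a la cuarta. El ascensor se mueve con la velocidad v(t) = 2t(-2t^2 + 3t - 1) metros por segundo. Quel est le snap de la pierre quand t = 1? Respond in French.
Nous avons le snap s(t) = 480·t - 96. En substituant t = 1: s(1) = 384.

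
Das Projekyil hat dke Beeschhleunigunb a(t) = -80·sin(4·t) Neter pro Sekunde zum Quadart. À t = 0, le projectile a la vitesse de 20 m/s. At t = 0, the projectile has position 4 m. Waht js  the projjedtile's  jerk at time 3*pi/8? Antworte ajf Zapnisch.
Debemos derivar nuestra ecuación de la aceleración a(t) = -80·sin(4·t) 1 vez. Derivando la aceleración, obtenemos la sacudida: j(t) = -320·cos(4·t). Tenemos la sacudida j(t) = -320·cos(4·t). Sustituyendo t = 3*pi/8: j(3*pi/8) = 0.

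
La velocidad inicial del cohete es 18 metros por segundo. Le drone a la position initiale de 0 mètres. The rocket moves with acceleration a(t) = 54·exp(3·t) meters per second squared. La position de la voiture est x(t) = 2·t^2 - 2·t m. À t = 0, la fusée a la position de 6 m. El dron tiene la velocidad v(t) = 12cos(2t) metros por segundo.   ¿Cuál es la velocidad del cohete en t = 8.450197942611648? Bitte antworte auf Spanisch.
Para resolver esto, necesitamos tomar 1 integral de nuestra ecuación de la aceleración a(t) = 54·exp(3·t). La integral de la aceleración es la velocidad. Usando v(0) = 18, obtenemos v(t) = 18·exp(3·t). De la ecuación de la velocidad v(t) = 18·exp(3·t), sustituimos t = 8.450197942611648 para obtener v = 1840329202100.22.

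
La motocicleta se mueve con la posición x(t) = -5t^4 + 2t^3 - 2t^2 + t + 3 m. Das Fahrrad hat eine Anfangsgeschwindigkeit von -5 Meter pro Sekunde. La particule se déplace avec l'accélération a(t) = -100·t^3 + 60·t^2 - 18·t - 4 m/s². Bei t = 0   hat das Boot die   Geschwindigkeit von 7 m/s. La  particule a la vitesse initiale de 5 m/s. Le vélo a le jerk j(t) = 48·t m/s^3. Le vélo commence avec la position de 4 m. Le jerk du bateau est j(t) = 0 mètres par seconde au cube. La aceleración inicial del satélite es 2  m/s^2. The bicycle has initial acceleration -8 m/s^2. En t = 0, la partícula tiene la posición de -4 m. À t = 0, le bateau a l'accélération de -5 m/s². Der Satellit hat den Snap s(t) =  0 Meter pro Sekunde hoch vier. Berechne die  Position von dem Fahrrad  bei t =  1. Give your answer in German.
Wir müssen das Integral unserer Gleichung für den Ruck j(t) = 48·t 3-mal finden. Durch Integration von dem Ruck und Verwendung der Anfangsbedingung a(0) = -8, erhalten wir a(t) = 24·t^2 - 8. Durch Integration von der Beschleunigung und Verwendung der Anfangsbedingung v(0) = -5, erhalten wir v(t) = 8·t^3 - 8·t - 5. Durch Integration von der Geschwindigkeit und Verwendung der Anfangsbedingung x(0) = 4, erhalten wir x(t) = 2·t^4 - 4·t^2 - 5·t + 4. Mit x(t) = 2·t^4 - 4·t^2 - 5·t + 4 und Einsetzen von t = 1, finden wir x = -3.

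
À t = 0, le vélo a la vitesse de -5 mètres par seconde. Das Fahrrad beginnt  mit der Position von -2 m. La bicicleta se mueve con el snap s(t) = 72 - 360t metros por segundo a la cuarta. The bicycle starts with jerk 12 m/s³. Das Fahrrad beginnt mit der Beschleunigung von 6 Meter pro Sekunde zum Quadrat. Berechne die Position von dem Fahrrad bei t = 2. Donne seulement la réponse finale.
Bei t = 2, x = -32.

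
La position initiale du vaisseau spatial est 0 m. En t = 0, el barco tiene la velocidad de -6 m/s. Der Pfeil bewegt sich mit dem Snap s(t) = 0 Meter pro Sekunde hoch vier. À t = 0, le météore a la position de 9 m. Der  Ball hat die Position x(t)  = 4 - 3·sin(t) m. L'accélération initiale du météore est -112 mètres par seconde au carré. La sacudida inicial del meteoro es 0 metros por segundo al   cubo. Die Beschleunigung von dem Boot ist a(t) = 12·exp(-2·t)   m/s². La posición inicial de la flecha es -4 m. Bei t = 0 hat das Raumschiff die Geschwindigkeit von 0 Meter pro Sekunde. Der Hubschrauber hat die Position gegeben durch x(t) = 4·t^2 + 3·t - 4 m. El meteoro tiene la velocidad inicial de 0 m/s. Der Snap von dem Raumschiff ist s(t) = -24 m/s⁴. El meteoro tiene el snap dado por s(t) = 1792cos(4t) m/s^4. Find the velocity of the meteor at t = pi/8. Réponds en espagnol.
Debemos encontrar la antiderivada de nuestra ecuación del snap s(t) = 1792·cos(4·t) 3 veces. Integrando el snap y usando la condición inicial j(0) = 0, obtenemos j(t) = 448·sin(4·t). La integral de la sacudida es la aceleración. Usando a(0) = -112, obtenemos a(t) = -112·cos(4·t). Integrando la aceleración y usando la condición inicial v(0) = 0, obtenemos v(t) = -28·sin(4·t). Tenemos la velocidad v(t) = -28·sin(4·t). Sustituyendo t = pi/8: v(pi/8) = -28.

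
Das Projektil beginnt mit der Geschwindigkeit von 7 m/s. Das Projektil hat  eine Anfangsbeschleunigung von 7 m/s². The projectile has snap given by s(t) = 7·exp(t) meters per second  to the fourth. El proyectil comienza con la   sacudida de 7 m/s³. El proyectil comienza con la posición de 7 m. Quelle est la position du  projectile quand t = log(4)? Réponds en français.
En partant du snap s(t) = 7·exp(t), nous prenons 4 primitives. En intégrant le snap et en utilisant la condition initiale j(0) = 7, nous obtenons j(t) = 7·exp(t). En prenant ∫j(t)dt et en appliquant a(0) = 7, nous trouvons a(t) = 7·exp(t). En prenant ∫a(t)dt et en appliquant v(0) = 7, nous trouvons v(t) = 7·exp(t). La primitive de la vitesse est la position. En utilisant x(0) = 7, nous obtenons x(t) = 7·exp(t). En utilisant x(t) = 7·exp(t) et en substituant t = log(4), nous trouvons x = 28.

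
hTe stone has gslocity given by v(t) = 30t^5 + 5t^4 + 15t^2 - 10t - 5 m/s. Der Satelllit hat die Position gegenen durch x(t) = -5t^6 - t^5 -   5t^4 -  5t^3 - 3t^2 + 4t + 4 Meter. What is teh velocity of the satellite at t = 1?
Starting from position x(t) = -5·t^6 - t^5 - 5·t^4 - 5·t^3 - 3·t^2 + 4·t + 4, we take 1 derivative. Taking d/dt of x(t), we find v(t) = -30·t^5 - 5·t^4 - 20·t^3 - 15·t^2 - 6·t + 4. From the given velocity equation v(t) = -30·t^5 - 5·t^4 - 20·t^3 - 15·t^2 - 6·t + 4, we substitute t = 1 to get v = -72.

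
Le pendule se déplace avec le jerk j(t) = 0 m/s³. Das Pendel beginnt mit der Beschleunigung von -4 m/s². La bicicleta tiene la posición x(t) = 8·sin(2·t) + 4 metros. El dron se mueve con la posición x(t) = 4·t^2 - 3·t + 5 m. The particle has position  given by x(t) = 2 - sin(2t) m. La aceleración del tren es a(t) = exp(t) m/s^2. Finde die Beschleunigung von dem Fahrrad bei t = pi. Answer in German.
Wir müssen unsere Gleichung für die Position x(t) = 8·sin(2·t) + 4 2-mal ableiten. Mit d/dt von x(t) finden wir v(t) = 16·cos(2·t). Durch Ableiten von der Geschwindigkeit erhalten wir die Beschleunigung: a(t) = -32·sin(2·t). Wir haben die Beschleunigung a(t) = -32·sin(2·t). Durch Einsetzen von t = pi: a(pi) = 0.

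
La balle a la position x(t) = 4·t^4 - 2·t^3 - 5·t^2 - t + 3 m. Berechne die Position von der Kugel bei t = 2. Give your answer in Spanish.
De la ecuación de la posición x(t) = 4·t^4 - 2·t^3 - 5·t^2 - t + 3, sustituimos t = 2 para obtener x = 29.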